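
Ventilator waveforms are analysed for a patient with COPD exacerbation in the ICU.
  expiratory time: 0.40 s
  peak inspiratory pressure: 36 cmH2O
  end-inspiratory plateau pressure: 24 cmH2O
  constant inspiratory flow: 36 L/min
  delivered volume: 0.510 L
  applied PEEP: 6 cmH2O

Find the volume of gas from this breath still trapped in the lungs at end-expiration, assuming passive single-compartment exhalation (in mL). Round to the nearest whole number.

252

Flow: 36 L/min ÷ 60 = 0.6 L/s.
R = (PIP − Pplat)/V̇ = (36 − 24) / 0.6 = 12.0/0.6 = 20.0 cmH2O·s/L.
C = Vt/(Pplat − PEEP) = 510.0 / (24 − 6) = 510.0/18.0 = 28.333 mL/cmH2O.
τ = R × C = 20.0 × 0.02833 L/cmH2O = 0.5666 s.
Fraction remaining = e^(−Te/τ) = e^(−0.40/0.5666) = 0.4936.
Trapped volume = 510.0 × 0.4936 = 251.74 mL.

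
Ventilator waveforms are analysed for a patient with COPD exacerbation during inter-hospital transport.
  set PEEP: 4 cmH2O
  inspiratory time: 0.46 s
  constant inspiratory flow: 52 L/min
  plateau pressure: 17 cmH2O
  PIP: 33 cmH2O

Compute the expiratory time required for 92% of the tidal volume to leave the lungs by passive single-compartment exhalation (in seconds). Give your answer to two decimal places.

Flow: 52 L/min ÷ 60 = 0.8667 L/s.
Vt = flow × Ti = 0.8667 L/s × 0.46 s × 1000 mL/L = 398.68 mL.
R = (PIP − Pplat)/V̇ = (33 − 17) / 0.8667 = 16.0/0.8667 = 18.461 cmH2O·s/L.
C = Vt/(Pplat − PEEP) = 398.68 / (17 − 4) = 398.68/13.0 = 30.668 mL/cmH2O.
τ = R × C = 18.461 × 0.03067 L/cmH2O = 0.5662 s.
t = −τ·ln(1 − 0.92) = −0.5662·ln(0.08) = 1.43 s.

1.43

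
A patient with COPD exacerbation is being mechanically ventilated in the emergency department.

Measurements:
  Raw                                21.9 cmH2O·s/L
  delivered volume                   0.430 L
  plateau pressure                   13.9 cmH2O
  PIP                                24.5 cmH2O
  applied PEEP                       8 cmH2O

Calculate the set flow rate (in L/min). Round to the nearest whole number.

29

flow = (PIP − Pplat) / Raw = (24.5 − 13.9) / 21.9 = 0.484 L/s × 60 = 29.04 L/min.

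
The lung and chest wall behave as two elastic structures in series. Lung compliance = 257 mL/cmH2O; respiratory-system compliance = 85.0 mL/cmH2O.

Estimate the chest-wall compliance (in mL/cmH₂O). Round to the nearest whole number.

1/Ccw = 1/Crs − 1/CL.
1/Ccw = 1/85.0 − 1/257 = 0.007874.
Ccw = 127.0 mL/cmH2O.

127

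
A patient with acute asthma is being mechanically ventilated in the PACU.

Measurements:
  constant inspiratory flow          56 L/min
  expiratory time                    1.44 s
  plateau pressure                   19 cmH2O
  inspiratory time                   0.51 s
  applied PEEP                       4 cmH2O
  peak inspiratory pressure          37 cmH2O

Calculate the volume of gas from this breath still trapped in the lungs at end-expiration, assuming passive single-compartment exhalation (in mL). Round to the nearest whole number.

Flow: 56 L/min ÷ 60 = 0.9333 L/s.
Vt = flow × Ti = 0.9333 L/s × 0.51 s × 1000 mL/L = 475.98 mL.
R = (PIP − Pplat)/V̇ = (37 − 19) / 0.9333 = 18.0/0.9333 = 19.286 cmH2O·s/L.
C = Vt/(Pplat − PEEP) = 475.98 / (19 − 4) = 475.98/15.0 = 31.732 mL/cmH2O.
τ = R × C = 19.286 × 0.03173 L/cmH2O = 0.6119 s.
Fraction remaining = e^(−Te/τ) = e^(−1.44/0.6119) = 0.09505.
Trapped volume = 475.98 × 0.09505 = 45.242 mL.

45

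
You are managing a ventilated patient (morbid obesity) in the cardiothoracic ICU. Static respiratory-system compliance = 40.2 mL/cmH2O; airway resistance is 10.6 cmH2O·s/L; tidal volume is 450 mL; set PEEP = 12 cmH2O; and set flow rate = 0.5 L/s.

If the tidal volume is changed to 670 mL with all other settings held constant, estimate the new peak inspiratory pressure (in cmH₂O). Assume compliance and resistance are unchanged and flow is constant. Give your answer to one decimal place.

34.0

PIP = Vt/C + R·V̇ + PEEP (constant-flow equation of motion).
Only the elastic term changes: ΔPIP = ΔVt / C = (670 − 450) / 40.2 = 5.473 cmH2O.
Original PIP = 450/40.2 + 10.6×0.5 + 12 = 28.494 cmH2O; new PIP = 28.494 + (5.473) = 33.967 cmH2O.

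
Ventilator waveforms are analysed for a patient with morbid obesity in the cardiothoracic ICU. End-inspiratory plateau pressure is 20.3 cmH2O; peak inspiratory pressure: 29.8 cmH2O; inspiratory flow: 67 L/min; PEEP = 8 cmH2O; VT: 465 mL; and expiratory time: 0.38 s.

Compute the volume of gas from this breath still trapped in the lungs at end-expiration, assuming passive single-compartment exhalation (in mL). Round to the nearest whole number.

Flow: 67 L/min ÷ 60 = 1.1167 L/s.
R = (PIP − Pplat)/V̇ = (29.8 − 20.3) / 1.1167 = 9.5/1.1167 = 8.507 cmH2O·s/L.
C = Vt/(Pplat − PEEP) = 465.0 / (20.3 − 8) = 465.0/12.3 = 37.805 mL/cmH2O.
τ = R × C = 8.507 × 0.03781 L/cmH2O = 0.3216 s.
Fraction remaining = e^(−Te/τ) = e^(−0.38/0.3216) = 0.3068.
Trapped volume = 465.0 × 0.3068 = 142.66 mL.

143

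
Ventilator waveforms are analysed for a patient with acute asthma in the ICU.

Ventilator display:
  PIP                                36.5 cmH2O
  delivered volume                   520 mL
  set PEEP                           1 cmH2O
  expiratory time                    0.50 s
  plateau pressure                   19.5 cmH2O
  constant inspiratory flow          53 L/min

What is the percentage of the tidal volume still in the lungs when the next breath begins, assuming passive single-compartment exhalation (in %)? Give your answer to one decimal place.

39.7

Flow: 53 L/min ÷ 60 = 0.8833 L/s.
R = (PIP − Pplat)/V̇ = (36.5 − 19.5) / 0.8833 = 17.0/0.8833 = 19.246 cmH2O·s/L.
C = Vt/(Pplat − PEEP) = 520.0 / (19.5 − 1) = 520.0/18.5 = 28.108 mL/cmH2O.
τ = R × C = 19.246 × 0.02811 L/cmH2O = 0.541 s.
Fraction remaining at end-expiration = e^(−Te/τ) = e^(−0.50/0.541) = 0.3968 → 39.68%.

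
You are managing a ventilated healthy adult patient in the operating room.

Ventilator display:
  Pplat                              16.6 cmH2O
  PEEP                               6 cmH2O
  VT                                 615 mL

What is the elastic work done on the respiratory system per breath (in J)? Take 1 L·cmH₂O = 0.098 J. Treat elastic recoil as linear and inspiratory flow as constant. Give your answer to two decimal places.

Elastic work ≈ ½ × (Pplat − PEEP) × Vt = 0.5 × (16.6 − 6) × 0.615 L = 0.5 × 10.6 × 0.615 = 3.26 L·cmH2O.
× 0.098 J/(L·cmH2O) → 0.3195 J.

0.32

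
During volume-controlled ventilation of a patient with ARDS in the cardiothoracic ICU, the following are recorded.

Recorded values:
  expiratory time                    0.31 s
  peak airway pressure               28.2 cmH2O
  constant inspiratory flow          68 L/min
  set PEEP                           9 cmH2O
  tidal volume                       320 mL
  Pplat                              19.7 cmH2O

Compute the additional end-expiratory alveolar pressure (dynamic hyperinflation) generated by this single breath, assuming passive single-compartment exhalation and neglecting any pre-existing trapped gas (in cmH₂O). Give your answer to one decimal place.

2.7

Flow: 68 L/min ÷ 60 = 1.1333 L/s.
R = (PIP − Pplat)/V̇ = (28.2 − 19.7) / 1.1333 = 8.5/1.1333 = 7.5 cmH2O·s/L.
C = Vt/(Pplat − PEEP) = 320.0 / (19.7 − 9) = 320.0/10.7 = 29.907 mL/cmH2O.
τ = R × C = 7.5 × 0.02991 L/cmH2O = 0.2243 s.
Fraction remaining = e^(−Te/τ) = e^(−0.31/0.2243) = 0.2511; trapped volume = 320.0 × 0.2511 = 80.352 mL.
Additional alveolar pressure from trapping ≈ V_trapped / C = 80.352 / 29.907 = 2.687 cmH2O.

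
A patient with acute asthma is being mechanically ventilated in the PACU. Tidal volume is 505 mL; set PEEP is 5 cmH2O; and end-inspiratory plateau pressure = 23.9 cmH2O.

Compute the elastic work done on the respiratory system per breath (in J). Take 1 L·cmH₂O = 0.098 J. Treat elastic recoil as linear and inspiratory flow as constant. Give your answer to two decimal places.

Elastic work ≈ ½ × (Pplat − PEEP) × Vt = 0.5 × (23.9 − 5) × 0.505 L = 0.5 × 18.9 × 0.505 = 4.772 L·cmH2O.
× 0.098 J/(L·cmH2O) → 0.4677 J.

0.47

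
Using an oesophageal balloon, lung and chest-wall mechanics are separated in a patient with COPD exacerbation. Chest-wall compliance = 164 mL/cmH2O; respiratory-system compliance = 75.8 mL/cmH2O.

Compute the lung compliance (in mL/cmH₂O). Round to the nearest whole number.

1/CL = 1/Crs − 1/Ccw.
1/CL = 1/75.8 − 1/164 = 0.007095.
CL = 140.94 mL/cmH2O.

141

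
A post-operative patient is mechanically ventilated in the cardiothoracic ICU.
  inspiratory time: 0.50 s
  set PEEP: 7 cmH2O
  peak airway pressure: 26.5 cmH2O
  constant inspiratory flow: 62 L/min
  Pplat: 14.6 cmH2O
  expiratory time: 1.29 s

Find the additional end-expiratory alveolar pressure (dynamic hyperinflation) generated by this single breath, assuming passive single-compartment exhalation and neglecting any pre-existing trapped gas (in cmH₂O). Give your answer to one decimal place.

1.5

Flow: 62 L/min ÷ 60 = 1.0333 L/s.
Vt = flow × Ti = 1.0333 L/s × 0.50 s × 1000 mL/L = 516.65 mL.
R = (PIP − Pplat)/V̇ = (26.5 − 14.6) / 1.0333 = 11.9/1.0333 = 11.517 cmH2O·s/L.
C = Vt/(Pplat − PEEP) = 516.65 / (14.6 − 7) = 516.65/7.6 = 67.98 mL/cmH2O.
τ = R × C = 11.517 × 0.06798 L/cmH2O = 0.7829 s.
Fraction remaining = e^(−Te/τ) = e^(−1.29/0.7829) = 0.1925; trapped volume = 516.65 × 0.1925 = 99.455 mL.
Additional alveolar pressure from trapping ≈ V_trapped / C = 99.455 / 67.98 = 1.463 cmH2O.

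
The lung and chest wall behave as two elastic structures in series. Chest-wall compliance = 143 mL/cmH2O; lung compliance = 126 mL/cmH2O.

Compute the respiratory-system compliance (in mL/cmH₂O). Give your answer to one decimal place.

67.0

Lung and chest wall are elastances in series: 1/Crs = 1/CL + 1/Ccw.
1/Crs = 1/126 + 1/143 = 0.01493.
Crs = 66.979 mL/cmH2O.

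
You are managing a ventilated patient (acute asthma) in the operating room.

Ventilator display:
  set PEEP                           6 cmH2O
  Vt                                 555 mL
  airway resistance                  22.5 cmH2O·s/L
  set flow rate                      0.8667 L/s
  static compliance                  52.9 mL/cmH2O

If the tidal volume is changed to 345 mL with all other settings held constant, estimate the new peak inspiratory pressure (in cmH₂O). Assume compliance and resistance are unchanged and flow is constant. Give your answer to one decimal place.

PIP = Vt/C + R·V̇ + PEEP (constant-flow equation of motion).
Only the elastic term changes: ΔPIP = ΔVt / C = (345 − 555) / 52.9 = -3.97 cmH2O.
Original PIP = 555/52.9 + 22.5×0.8667 + 6 = 35.992 cmH2O; new PIP = 35.992 + (-3.97) = 32.022 cmH2O.

32.0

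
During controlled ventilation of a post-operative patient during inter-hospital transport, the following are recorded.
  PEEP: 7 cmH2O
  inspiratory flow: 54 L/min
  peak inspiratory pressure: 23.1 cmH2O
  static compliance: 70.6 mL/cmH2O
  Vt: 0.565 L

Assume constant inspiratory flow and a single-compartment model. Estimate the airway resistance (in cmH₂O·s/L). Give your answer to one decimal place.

9.0

Flow: 54 L/min ÷ 60 = 0.9 L/s.
Equation of motion (constant flow): PIP = Vt/C + R·V̇ + PEEP.
R·V̇ = PIP − Vt/C − PEEP = 23.1 − 565/70.6 − 7 = 23.1 − 8.003 − 7 = 8.097 cmH2O.
R = 8.097 / 0.9 = 8.997 cmH2O·s/L.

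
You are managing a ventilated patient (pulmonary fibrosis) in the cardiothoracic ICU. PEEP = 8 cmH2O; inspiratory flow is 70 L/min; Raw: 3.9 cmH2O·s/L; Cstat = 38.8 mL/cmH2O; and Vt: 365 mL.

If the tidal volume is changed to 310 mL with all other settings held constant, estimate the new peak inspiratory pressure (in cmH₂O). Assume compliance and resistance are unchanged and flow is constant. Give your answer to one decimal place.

Flow: 70 L/min ÷ 60 = 1.1667 L/s.
PIP = Vt/C + R·V̇ + PEEP (constant-flow equation of motion).
Only the elastic term changes: ΔPIP = ΔVt / C = (310 − 365) / 38.8 = -1.418 cmH2O.
Original PIP = 365/38.8 + 3.9×1.1667 + 8 = 21.957 cmH2O; new PIP = 21.957 + (-1.418) = 20.539 cmH2O.

20.5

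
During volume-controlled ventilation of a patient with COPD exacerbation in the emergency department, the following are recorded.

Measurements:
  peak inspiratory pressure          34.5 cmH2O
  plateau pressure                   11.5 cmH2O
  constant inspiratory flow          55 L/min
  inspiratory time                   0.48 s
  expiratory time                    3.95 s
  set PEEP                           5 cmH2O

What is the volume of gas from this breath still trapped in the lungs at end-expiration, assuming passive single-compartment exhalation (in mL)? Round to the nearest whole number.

Flow: 55 L/min ÷ 60 = 0.9167 L/s.
Vt = flow × Ti = 0.9167 L/s × 0.48 s × 1000 mL/L = 440.02 mL.
R = (PIP − Pplat)/V̇ = (34.5 − 11.5) / 0.9167 = 23.0/0.9167 = 25.09 cmH2O·s/L.
C = Vt/(Pplat − PEEP) = 440.02 / (11.5 − 5) = 440.02/6.5 = 67.695 mL/cmH2O.
τ = R × C = 25.09 × 0.0677 L/cmH2O = 1.699 s.
Fraction remaining = e^(−Te/τ) = e^(−3.95/1.699) = 0.09779.
Trapped volume = 440.02 × 0.09779 = 43.03 mL.

43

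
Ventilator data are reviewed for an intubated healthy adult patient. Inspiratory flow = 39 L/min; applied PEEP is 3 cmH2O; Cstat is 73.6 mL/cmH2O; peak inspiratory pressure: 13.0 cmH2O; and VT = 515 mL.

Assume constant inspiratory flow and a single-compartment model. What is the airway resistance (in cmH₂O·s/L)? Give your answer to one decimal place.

Flow: 39 L/min ÷ 60 = 0.65 L/s.
Equation of motion (constant flow): PIP = Vt/C + R·V̇ + PEEP.
R·V̇ = PIP − Vt/C − PEEP = 13.0 − 515/73.6 − 3 = 13.0 − 6.997 − 3 = 3.003 cmH2O.
R = 3.003 / 0.65 = 4.62 cmH2O·s/L.

4.6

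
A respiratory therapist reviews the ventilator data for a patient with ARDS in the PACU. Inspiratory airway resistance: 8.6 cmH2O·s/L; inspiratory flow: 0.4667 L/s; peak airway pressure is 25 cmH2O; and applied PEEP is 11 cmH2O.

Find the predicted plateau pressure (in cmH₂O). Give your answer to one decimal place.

Pplat = PIP − Raw × flow = 25 − 8.6 × 0.4667 = 25 − 4.014 = 20.986 cmH2O.

21.0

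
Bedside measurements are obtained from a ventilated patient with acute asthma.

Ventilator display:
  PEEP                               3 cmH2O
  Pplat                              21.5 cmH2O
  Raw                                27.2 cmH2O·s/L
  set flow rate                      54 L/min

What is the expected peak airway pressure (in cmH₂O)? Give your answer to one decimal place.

Flow: 54 L/min ÷ 60 = 0.9 L/s.
PIP = Pplat + Raw × flow = 21.5 + 27.2 × 0.9 = 21.5 + 24.48 = 45.98 cmH2O.

46.0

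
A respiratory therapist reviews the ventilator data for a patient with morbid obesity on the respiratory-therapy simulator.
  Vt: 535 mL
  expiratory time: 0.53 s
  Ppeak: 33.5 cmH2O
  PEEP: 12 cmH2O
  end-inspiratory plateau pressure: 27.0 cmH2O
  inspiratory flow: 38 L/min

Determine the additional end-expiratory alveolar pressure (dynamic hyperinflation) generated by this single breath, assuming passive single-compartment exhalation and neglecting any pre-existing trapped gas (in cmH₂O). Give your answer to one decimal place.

3.5

Flow: 38 L/min ÷ 60 = 0.6333 L/s.
R = (PIP − Pplat)/V̇ = (33.5 − 27.0) / 0.6333 = 6.5/0.6333 = 10.264 cmH2O·s/L.
C = Vt/(Pplat − PEEP) = 535.0 / (27.0 − 12) = 535.0/15.0 = 35.667 mL/cmH2O.
τ = R × C = 10.264 × 0.03567 L/cmH2O = 0.3661 s.
Fraction remaining = e^(−Te/τ) = e^(−0.53/0.3661) = 0.2351; trapped volume = 535.0 × 0.2351 = 125.78 mL.
Additional alveolar pressure from trapping ≈ V_trapped / C = 125.78 / 35.667 = 3.527 cmH2O.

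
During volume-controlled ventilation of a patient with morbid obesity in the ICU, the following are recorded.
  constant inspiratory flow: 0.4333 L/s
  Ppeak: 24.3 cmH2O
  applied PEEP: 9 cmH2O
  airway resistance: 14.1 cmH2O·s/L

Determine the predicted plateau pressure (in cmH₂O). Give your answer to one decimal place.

Pplat = PIP − Raw × flow = 24.3 − 14.1 × 0.4333 = 24.3 − 6.11 = 18.19 cmH2O.

18.2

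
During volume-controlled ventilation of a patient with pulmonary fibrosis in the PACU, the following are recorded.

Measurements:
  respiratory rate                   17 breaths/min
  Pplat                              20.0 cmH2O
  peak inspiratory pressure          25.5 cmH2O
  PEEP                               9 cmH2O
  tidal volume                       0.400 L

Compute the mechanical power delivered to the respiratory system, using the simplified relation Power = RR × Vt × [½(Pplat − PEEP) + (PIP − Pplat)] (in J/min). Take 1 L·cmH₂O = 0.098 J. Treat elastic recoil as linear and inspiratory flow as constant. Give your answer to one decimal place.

Per-breath work = Vt × [½(Pplat−PEEP) + (PIP−Pplat)] = 0.400 × [0.5×11.0 + 5.5] = 0.400 × 11.0 = 4.4 L·cmH2O.
Power = 17 × 4.4 = 74.8 L·cmH2O/min.
× 0.098 J/(L·cmH2O) → 7.33 J/min.

7.3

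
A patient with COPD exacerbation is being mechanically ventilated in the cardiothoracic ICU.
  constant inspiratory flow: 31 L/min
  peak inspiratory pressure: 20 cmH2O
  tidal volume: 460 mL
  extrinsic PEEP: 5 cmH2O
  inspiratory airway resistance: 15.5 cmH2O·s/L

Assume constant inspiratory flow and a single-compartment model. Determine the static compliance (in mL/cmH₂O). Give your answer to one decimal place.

65.8

Flow: 31 L/min ÷ 60 = 0.5167 L/s.
Equation of motion (constant flow): PIP = Vt/C + R·V̇ + PEEP.
Vt/C = PIP − R·V̇ − PEEP = 20 − 15.5×0.5167 − 5 = 20 − 8.009 − 5 = 6.991 cmH2O.
C = Vt / 6.991 = 460 / 6.991 = 65.799 mL/cmH2O.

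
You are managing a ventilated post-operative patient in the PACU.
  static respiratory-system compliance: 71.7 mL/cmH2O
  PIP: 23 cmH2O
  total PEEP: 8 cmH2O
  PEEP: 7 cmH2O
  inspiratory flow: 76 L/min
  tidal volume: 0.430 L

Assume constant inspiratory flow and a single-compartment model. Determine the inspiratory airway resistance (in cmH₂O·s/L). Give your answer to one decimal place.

Flow: 76 L/min ÷ 60 = 1.2667 L/s.
Total PEEP = 8 cmH2O (set 7 + intrinsic 1); this is the baseline alveolar pressure.
Equation of motion (constant flow): PIP = Vt/C + R·V̇ + PEEP.
R·V̇ = PIP − Vt/C − PEEP = 23 − 430/71.7 − 8 = 23 − 5.997 − 8 = 9.003 cmH2O.
R = 9.003 / 1.2667 = 7.107 cmH2O·s/L.

7.1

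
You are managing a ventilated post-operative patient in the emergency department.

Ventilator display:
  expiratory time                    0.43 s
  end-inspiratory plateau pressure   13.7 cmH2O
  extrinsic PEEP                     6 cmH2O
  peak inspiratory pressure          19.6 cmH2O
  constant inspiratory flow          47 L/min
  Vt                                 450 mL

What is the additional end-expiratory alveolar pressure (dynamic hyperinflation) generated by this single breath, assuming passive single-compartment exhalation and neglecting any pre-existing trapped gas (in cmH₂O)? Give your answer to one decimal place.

2.9

Flow: 47 L/min ÷ 60 = 0.7833 L/s.
R = (PIP − Pplat)/V̇ = (19.6 − 13.7) / 0.7833 = 5.9/0.7833 = 7.532 cmH2O·s/L.
C = Vt/(Pplat − PEEP) = 450.0 / (13.7 − 6) = 450.0/7.7 = 58.442 mL/cmH2O.
τ = R × C = 7.532 × 0.05844 L/cmH2O = 0.4402 s.
Fraction remaining = e^(−Te/τ) = e^(−0.43/0.4402) = 0.3765; trapped volume = 450.0 × 0.3765 = 169.43 mL.
Additional alveolar pressure from trapping ≈ V_trapped / C = 169.43 / 58.442 = 2.899 cmH2O.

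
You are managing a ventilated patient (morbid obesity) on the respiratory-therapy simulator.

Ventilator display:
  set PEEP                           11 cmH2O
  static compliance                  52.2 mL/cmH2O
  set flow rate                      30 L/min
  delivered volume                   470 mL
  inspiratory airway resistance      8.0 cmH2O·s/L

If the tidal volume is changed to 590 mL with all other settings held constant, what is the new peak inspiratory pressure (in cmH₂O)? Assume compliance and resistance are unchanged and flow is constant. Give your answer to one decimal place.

26.3

Flow: 30 L/min ÷ 60 = 0.5 L/s.
PIP = Vt/C + R·V̇ + PEEP (constant-flow equation of motion).
Only the elastic term changes: ΔPIP = ΔVt / C = (590 − 470) / 52.2 = 2.299 cmH2O.
Original PIP = 470/52.2 + 8.0×0.5 + 11 = 24.004 cmH2O; new PIP = 24.004 + (2.299) = 26.303 cmH2O.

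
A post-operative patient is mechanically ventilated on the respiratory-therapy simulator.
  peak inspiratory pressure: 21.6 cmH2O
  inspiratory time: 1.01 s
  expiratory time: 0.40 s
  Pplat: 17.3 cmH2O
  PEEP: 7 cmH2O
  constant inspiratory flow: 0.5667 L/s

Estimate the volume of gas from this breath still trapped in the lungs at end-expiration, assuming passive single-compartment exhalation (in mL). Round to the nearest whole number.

222

Vt = flow × Ti = 0.5667 L/s × 1.01 s × 1000 mL/L = 572.37 mL.
R = (PIP − Pplat)/V̇ = (21.6 − 17.3) / 0.5667 = 4.3/0.5667 = 7.588 cmH2O·s/L.
C = Vt/(Pplat − PEEP) = 572.37 / (17.3 − 7) = 572.37/10.3 = 55.57 mL/cmH2O.
τ = R × C = 7.588 × 0.05557 L/cmH2O = 0.4217 s.
Fraction remaining = e^(−Te/τ) = e^(−0.40/0.4217) = 0.3873.
Trapped volume = 572.37 × 0.3873 = 221.68 mL.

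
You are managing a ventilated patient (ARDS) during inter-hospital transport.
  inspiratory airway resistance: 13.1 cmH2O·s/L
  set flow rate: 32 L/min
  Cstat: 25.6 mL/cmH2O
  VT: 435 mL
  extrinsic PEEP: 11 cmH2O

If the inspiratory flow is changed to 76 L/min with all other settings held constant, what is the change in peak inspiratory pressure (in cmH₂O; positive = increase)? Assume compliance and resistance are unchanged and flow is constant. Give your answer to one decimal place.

9.6

Flow: 32 L/min ÷ 60 = 0.5333 L/s.
New flow: 76 L/min ÷ 60 = 1.2667 L/s.
PIP = Vt/C + R·V̇ + PEEP (constant-flow equation of motion).
Only the resistive term changes: ΔPIP = R × ΔV̇ = 13.1 × (1.2667 − 0.5333) = 13.1 × 0.7334 = 9.608 cmH2O.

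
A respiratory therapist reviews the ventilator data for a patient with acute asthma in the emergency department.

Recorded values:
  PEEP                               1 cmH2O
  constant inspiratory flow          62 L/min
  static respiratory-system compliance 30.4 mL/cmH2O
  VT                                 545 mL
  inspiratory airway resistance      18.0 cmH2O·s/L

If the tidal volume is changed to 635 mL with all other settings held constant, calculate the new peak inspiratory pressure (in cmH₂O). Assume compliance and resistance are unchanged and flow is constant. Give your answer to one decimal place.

40.5

Flow: 62 L/min ÷ 60 = 1.0333 L/s.
PIP = Vt/C + R·V̇ + PEEP (constant-flow equation of motion).
Only the elastic term changes: ΔPIP = ΔVt / C = (635 − 545) / 30.4 = 2.961 cmH2O.
Original PIP = 545/30.4 + 18.0×1.0333 + 1 = 37.527 cmH2O; new PIP = 37.527 + (2.961) = 40.488 cmH2O.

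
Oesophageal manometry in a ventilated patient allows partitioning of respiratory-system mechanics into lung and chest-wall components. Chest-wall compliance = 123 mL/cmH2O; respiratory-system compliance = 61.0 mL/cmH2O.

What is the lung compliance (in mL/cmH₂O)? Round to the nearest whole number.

121

1/CL = 1/Crs − 1/Ccw.
1/CL = 1/61.0 − 1/123 = 0.008263.
CL = 121.02 mL/cmH2O.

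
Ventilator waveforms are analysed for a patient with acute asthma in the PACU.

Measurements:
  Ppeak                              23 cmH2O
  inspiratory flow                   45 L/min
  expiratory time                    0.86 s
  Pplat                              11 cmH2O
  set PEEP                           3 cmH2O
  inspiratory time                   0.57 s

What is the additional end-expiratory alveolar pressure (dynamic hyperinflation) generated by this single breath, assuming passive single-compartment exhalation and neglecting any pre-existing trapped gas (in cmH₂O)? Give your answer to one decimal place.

Flow: 45 L/min ÷ 60 = 0.75 L/s.
Vt = flow × Ti = 0.75 L/s × 0.57 s × 1000 mL/L = 427.5 mL.
R = (PIP − Pplat)/V̇ = (23 − 11) / 0.75 = 12.0/0.75 = 16.0 cmH2O·s/L.
C = Vt/(Pplat − PEEP) = 427.5 / (11 − 3) = 427.5/8.0 = 53.438 mL/cmH2O.
τ = R × C = 16.0 × 0.05344 L/cmH2O = 0.855 s.
Fraction remaining = e^(−Te/τ) = e^(−0.86/0.855) = 0.3657; trapped volume = 427.5 × 0.3657 = 156.34 mL.
Additional alveolar pressure from trapping ≈ V_trapped / C = 156.34 / 53.438 = 2.926 cmH2O.

2.9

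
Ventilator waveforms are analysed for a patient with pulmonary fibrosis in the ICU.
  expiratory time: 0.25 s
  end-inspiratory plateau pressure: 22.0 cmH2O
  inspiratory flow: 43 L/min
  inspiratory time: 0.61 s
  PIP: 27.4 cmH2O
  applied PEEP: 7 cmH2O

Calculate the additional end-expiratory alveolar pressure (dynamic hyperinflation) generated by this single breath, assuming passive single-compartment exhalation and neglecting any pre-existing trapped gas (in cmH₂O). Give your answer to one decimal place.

4.8

Flow: 43 L/min ÷ 60 = 0.7167 L/s.
Vt = flow × Ti = 0.7167 L/s × 0.61 s × 1000 mL/L = 437.19 mL.
R = (PIP − Pplat)/V̇ = (27.4 − 22.0) / 0.7167 = 5.4/0.7167 = 7.535 cmH2O·s/L.
C = Vt/(Pplat − PEEP) = 437.19 / (22.0 − 7) = 437.19/15.0 = 29.146 mL/cmH2O.
τ = R × C = 7.535 × 0.02915 L/cmH2O = 0.2196 s.
Fraction remaining = e^(−Te/τ) = e^(−0.25/0.2196) = 0.3203; trapped volume = 437.19 × 0.3203 = 140.03 mL.
Additional alveolar pressure from trapping ≈ V_trapped / C = 140.03 / 29.146 = 4.804 cmH2O.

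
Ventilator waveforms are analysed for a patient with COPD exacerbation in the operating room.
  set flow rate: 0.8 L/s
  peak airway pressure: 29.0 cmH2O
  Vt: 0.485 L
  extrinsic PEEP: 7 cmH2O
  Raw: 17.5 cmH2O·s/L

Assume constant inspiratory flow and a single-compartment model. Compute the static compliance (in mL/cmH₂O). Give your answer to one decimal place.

Equation of motion (constant flow): PIP = Vt/C + R·V̇ + PEEP.
Vt/C = PIP − R·V̇ − PEEP = 29.0 − 17.5×0.8 − 7 = 29.0 − 14.0 − 7 = 8.0 cmH2O.
C = Vt / 8.0 = 485 / 8.0 = 60.625 mL/cmH2O.

60.6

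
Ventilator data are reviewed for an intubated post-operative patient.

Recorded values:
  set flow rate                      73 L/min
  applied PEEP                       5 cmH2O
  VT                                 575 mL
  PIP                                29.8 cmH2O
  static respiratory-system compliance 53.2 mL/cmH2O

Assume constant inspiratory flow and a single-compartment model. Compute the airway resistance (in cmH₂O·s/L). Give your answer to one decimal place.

11.5

Flow: 73 L/min ÷ 60 = 1.2167 L/s.
Equation of motion (constant flow): PIP = Vt/C + R·V̇ + PEEP.
R·V̇ = PIP − Vt/C − PEEP = 29.8 − 575/53.2 − 5 = 29.8 − 10.808 − 5 = 13.992 cmH2O.
R = 13.992 / 1.2167 = 11.5 cmH2O·s/L.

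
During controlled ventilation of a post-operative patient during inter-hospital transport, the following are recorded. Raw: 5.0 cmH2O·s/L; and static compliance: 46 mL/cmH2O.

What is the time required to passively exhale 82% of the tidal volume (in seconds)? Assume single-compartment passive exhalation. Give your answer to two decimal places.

τ = R × C = 5.0 × 46 mL/cmH2O = 5.0 × 0.046 L/cmH2O = 0.23 s.
Exhaled fraction f = 1 − e^(−t/τ) → t = −τ·ln(1 − f) = −0.23·ln(0.18) = 0.3944 s.

0.39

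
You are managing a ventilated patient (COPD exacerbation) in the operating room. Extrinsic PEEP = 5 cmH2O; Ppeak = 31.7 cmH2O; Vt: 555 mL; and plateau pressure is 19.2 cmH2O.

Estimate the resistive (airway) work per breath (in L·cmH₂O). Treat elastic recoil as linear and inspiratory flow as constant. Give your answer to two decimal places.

6.94

With constant inspiratory flow the resistive pressure is constant at PIP − Pplat = 31.7 − 19.2 = 12.5 cmH2O, so resistive work = 12.5 × 0.555 = 6.938 L·cmH2O.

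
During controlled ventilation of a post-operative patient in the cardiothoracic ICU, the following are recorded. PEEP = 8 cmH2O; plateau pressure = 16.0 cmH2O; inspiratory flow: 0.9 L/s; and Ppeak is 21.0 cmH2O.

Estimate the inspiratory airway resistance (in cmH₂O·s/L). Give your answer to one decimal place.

5.6

Raw = (PIP − Pplat) / flow = (21.0 − 16.0) / 0.9 = 5.0 / 0.9 = 5.556 cmH2O·s/L.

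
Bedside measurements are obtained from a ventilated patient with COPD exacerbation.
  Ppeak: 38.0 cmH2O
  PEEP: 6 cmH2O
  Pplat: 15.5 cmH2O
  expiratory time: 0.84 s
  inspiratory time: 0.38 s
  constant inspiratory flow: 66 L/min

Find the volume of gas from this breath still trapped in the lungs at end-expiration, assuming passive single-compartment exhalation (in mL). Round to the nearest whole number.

164

Flow: 66 L/min ÷ 60 = 1.1 L/s.
Vt = flow × Ti = 1.1 L/s × 0.38 s × 1000 mL/L = 418.0 mL.
R = (PIP − Pplat)/V̇ = (38.0 − 15.5) / 1.1 = 22.5/1.1 = 20.455 cmH2O·s/L.
C = Vt/(Pplat − PEEP) = 418.0 / (15.5 − 6) = 418.0/9.5 = 44.0 mL/cmH2O.
τ = R × C = 20.455 × 0.044 L/cmH2O = 0.9 s.
Fraction remaining = e^(−Te/τ) = e^(−0.84/0.9) = 0.3932.
Trapped volume = 418.0 × 0.3932 = 164.36 mL.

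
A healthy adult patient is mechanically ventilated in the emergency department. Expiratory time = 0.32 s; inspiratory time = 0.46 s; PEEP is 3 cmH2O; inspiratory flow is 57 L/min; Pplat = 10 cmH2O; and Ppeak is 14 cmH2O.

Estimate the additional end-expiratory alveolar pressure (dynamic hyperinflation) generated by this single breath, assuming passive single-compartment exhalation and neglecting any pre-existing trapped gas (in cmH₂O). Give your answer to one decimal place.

Flow: 57 L/min ÷ 60 = 0.95 L/s.
Vt = flow × Ti = 0.95 L/s × 0.46 s × 1000 mL/L = 437.0 mL.
R = (PIP − Pplat)/V̇ = (14 − 10) / 0.95 = 4.0/0.95 = 4.211 cmH2O·s/L.
C = Vt/(Pplat − PEEP) = 437.0 / (10 − 3) = 437.0/7.0 = 62.429 mL/cmH2O.
τ = R × C = 4.211 × 0.06243 L/cmH2O = 0.2629 s.
Fraction remaining = e^(−Te/τ) = e^(−0.32/0.2629) = 0.2961; trapped volume = 437.0 × 0.2961 = 129.4 mL.
Additional alveolar pressure from trapping ≈ V_trapped / C = 129.4 / 62.429 = 2.073 cmH2O.

2.1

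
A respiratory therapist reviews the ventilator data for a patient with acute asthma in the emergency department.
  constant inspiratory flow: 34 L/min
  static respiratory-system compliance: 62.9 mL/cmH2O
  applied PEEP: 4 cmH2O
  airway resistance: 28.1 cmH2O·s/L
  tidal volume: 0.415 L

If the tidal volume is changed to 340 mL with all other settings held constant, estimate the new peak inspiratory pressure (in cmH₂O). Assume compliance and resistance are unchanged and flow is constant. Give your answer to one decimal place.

25.3

Flow: 34 L/min ÷ 60 = 0.5667 L/s.
PIP = Vt/C + R·V̇ + PEEP (constant-flow equation of motion).
Only the elastic term changes: ΔPIP = ΔVt / C = (340 − 415) / 62.9 = -1.192 cmH2O.
Original PIP = 415/62.9 + 28.1×0.5667 + 4 = 26.522 cmH2O; new PIP = 26.522 + (-1.192) = 25.33 cmH2O.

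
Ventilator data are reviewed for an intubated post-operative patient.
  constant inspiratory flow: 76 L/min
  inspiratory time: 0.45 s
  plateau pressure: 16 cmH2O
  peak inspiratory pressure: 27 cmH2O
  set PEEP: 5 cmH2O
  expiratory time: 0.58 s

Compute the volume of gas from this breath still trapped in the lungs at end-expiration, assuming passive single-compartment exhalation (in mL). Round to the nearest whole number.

157

Flow: 76 L/min ÷ 60 = 1.2667 L/s.
Vt = flow × Ti = 1.2667 L/s × 0.45 s × 1000 mL/L = 570.02 mL.
R = (PIP − Pplat)/V̇ = (27 − 16) / 1.2667 = 11.0/1.2667 = 8.684 cmH2O·s/L.
C = Vt/(Pplat − PEEP) = 570.02 / (16 − 5) = 570.02/11.0 = 51.82 mL/cmH2O.
τ = R × C = 8.684 × 0.05182 L/cmH2O = 0.45 s.
Fraction remaining = e^(−Te/τ) = e^(−0.58/0.45) = 0.2756.
Trapped volume = 570.02 × 0.2756 = 157.1 mL.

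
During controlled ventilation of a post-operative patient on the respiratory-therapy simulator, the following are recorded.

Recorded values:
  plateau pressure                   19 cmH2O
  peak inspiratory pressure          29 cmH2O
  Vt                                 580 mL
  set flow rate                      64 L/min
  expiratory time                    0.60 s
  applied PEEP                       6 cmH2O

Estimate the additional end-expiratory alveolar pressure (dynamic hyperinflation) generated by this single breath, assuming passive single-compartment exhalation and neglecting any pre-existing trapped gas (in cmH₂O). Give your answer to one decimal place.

Flow: 64 L/min ÷ 60 = 1.0667 L/s.
R = (PIP − Pplat)/V̇ = (29 − 19) / 1.0667 = 10.0/1.0667 = 9.375 cmH2O·s/L.
C = Vt/(Pplat − PEEP) = 580.0 / (19 − 6) = 580.0/13.0 = 44.615 mL/cmH2O.
τ = R × C = 9.375 × 0.04462 L/cmH2O = 0.4183 s.
Fraction remaining = e^(−Te/τ) = e^(−0.60/0.4183) = 0.2383; trapped volume = 580.0 × 0.2383 = 138.21 mL.
Additional alveolar pressure from trapping ≈ V_trapped / C = 138.21 / 44.615 = 3.098 cmH2O.

3.1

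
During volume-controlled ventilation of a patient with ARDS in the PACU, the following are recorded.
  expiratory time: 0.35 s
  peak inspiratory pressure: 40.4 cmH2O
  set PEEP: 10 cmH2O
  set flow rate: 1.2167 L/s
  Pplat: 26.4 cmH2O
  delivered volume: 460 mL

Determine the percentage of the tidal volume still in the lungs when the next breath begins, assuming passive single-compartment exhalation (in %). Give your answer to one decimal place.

R = (PIP − Pplat)/V̇ = (40.4 − 26.4) / 1.2167 = 14.0/1.2167 = 11.507 cmH2O·s/L.
C = Vt/(Pplat − PEEP) = 460.0 / (26.4 − 10) = 460.0/16.4 = 28.049 mL/cmH2O.
τ = R × C = 11.507 × 0.02805 L/cmH2O = 0.3228 s.
Fraction remaining at end-expiration = e^(−Te/τ) = e^(−0.35/0.3228) = 0.3382 → 33.82%.

33.8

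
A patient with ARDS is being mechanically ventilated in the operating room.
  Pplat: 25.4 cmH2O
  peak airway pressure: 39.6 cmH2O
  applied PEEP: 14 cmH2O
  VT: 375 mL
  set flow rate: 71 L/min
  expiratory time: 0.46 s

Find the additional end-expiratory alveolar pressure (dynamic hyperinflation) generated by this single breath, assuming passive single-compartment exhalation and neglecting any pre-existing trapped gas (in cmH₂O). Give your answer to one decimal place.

Flow: 71 L/min ÷ 60 = 1.1833 L/s.
R = (PIP − Pplat)/V̇ = (39.6 − 25.4) / 1.1833 = 14.2/1.1833 = 12.0 cmH2O·s/L.
C = Vt/(Pplat − PEEP) = 375.0 / (25.4 − 14) = 375.0/11.4 = 32.895 mL/cmH2O.
τ = R × C = 12.0 × 0.0329 L/cmH2O = 0.3948 s.
Fraction remaining = e^(−Te/τ) = e^(−0.46/0.3948) = 0.3119; trapped volume = 375.0 × 0.3119 = 116.96 mL.
Additional alveolar pressure from trapping ≈ V_trapped / C = 116.96 / 32.895 = 3.556 cmH2O.

3.6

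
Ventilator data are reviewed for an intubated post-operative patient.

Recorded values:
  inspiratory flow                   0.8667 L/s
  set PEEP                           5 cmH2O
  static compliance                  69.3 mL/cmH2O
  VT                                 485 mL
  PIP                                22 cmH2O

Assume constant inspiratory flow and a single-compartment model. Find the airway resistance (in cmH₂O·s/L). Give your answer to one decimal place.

11.5

Equation of motion (constant flow): PIP = Vt/C + R·V̇ + PEEP.
R·V̇ = PIP − Vt/C − PEEP = 22 − 485/69.3 − 5 = 22 − 6.999 − 5 = 10.001 cmH2O.
R = 10.001 / 0.8667 = 11.539 cmH2O·s/L.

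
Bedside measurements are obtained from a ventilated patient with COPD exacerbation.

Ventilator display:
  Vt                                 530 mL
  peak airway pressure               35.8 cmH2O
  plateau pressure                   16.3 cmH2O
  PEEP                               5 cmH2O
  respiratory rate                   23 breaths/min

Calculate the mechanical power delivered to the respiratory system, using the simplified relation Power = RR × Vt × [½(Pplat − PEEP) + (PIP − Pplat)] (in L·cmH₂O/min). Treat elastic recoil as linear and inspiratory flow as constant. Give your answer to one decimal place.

Per-breath work = Vt × [½(Pplat−PEEP) + (PIP−Pplat)] = 0.530 × [0.5×11.3 + 19.5] = 0.530 × 25.15 = 13.33 L·cmH2O.
Power = 23 × 13.33 = 306.59 L·cmH2O/min.

306.6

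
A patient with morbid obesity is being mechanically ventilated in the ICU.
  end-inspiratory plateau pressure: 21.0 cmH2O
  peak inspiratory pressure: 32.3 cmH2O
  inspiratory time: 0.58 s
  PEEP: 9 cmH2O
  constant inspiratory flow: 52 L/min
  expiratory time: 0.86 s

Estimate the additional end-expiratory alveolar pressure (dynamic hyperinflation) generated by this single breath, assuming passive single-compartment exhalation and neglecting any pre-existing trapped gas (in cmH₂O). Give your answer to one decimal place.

2.5

Flow: 52 L/min ÷ 60 = 0.8667 L/s.
Vt = flow × Ti = 0.8667 L/s × 0.58 s × 1000 mL/L = 502.69 mL.
R = (PIP − Pplat)/V̇ = (32.3 − 21.0) / 0.8667 = 11.3/0.8667 = 13.038 cmH2O·s/L.
C = Vt/(Pplat − PEEP) = 502.69 / (21.0 − 9) = 502.69/12.0 = 41.891 mL/cmH2O.
τ = R × C = 13.038 × 0.04189 L/cmH2O = 0.5462 s.
Fraction remaining = e^(−Te/τ) = e^(−0.86/0.5462) = 0.2071; trapped volume = 502.69 × 0.2071 = 104.11 mL.
Additional alveolar pressure from trapping ≈ V_trapped / C = 104.11 / 41.891 = 2.485 cmH2O.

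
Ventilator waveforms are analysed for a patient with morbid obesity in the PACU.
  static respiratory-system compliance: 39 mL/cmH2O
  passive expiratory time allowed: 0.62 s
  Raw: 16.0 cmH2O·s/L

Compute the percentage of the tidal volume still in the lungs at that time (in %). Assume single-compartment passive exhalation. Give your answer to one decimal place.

37.0

τ = R × C = 16.0 × 39 mL/cmH2O = 16.0 × 0.039 L/cmH2O = 0.624 s.
Passive exhalation: V(t)/V₀ = e^(−t/τ) = e^(−0.62/0.624) = 0.3702.
Fraction remaining = 0.3702 → 37.02%.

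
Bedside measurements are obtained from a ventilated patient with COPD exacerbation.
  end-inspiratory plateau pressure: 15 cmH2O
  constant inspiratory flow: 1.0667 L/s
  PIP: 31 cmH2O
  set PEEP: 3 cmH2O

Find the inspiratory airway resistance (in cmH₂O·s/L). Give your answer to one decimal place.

15.0

Raw = (PIP − Pplat) / flow = (31 − 15) / 1.0667 = 16.0 / 1.0667 = 15.0 cmH2O·s/L.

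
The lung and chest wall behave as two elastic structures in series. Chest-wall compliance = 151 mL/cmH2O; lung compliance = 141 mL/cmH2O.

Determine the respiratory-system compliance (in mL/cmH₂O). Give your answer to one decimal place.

72.9

Lung and chest wall are elastances in series: 1/Crs = 1/CL + 1/Ccw.
1/Crs = 1/141 + 1/151 = 0.01371.
Crs = 72.939 mL/cmH2O.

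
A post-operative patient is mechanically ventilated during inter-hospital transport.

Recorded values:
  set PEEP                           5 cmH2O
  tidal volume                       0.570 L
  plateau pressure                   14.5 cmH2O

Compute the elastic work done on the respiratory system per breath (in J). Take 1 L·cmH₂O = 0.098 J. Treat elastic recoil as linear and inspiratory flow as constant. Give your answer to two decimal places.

0.27

Elastic work ≈ ½ × (Pplat − PEEP) × Vt = 0.5 × (14.5 − 5) × 0.570 L = 0.5 × 9.5 × 0.570 = 2.708 L·cmH2O.
× 0.098 J/(L·cmH2O) → 0.2654 J.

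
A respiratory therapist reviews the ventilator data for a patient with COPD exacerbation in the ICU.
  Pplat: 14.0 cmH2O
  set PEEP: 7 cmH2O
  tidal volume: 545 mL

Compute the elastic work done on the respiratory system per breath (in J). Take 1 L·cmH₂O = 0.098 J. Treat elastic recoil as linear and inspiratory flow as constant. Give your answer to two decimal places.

Elastic work ≈ ½ × (Pplat − PEEP) × Vt = 0.5 × (14.0 − 7) × 0.545 L = 0.5 × 7.0 × 0.545 = 1.908 L·cmH2O.
× 0.098 J/(L·cmH2O) → 0.187 J.

0.19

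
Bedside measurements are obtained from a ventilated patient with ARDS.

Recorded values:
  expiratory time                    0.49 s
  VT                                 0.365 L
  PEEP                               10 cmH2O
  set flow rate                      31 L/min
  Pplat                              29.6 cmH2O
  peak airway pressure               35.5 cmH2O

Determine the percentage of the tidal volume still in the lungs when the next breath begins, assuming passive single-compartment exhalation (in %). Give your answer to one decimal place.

Flow: 31 L/min ÷ 60 = 0.5167 L/s.
R = (PIP − Pplat)/V̇ = (35.5 − 29.6) / 0.5167 = 5.9/0.5167 = 11.419 cmH2O·s/L.
C = Vt/(Pplat − PEEP) = 365.0 / (29.6 − 10) = 365.0/19.6 = 18.622 mL/cmH2O.
τ = R × C = 11.419 × 0.01862 L/cmH2O = 0.2126 s.
Fraction remaining at end-expiration = e^(−Te/τ) = e^(−0.49/0.2126) = 0.09978 → 9.978%.

10.0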